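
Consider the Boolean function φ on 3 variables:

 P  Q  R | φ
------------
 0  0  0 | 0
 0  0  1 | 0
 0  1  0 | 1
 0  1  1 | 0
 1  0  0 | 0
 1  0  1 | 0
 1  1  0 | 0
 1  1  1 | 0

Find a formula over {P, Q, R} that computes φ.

φ(P, Q, R) = (not P and Q) and not R

Only row (0,1,0) gives 1. That row's minterm ¬P·Q·¬R is φ directly.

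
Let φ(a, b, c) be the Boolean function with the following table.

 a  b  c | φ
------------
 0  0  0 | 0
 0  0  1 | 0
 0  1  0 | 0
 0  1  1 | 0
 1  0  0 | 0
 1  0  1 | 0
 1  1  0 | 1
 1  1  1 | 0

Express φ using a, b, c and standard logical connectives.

φ(a, b, c) = (a AND b) AND NOT c

φ is 1 on exactly one input, (1,1,0), whose minterm is a·b·¬c. So φ is just that conjunction.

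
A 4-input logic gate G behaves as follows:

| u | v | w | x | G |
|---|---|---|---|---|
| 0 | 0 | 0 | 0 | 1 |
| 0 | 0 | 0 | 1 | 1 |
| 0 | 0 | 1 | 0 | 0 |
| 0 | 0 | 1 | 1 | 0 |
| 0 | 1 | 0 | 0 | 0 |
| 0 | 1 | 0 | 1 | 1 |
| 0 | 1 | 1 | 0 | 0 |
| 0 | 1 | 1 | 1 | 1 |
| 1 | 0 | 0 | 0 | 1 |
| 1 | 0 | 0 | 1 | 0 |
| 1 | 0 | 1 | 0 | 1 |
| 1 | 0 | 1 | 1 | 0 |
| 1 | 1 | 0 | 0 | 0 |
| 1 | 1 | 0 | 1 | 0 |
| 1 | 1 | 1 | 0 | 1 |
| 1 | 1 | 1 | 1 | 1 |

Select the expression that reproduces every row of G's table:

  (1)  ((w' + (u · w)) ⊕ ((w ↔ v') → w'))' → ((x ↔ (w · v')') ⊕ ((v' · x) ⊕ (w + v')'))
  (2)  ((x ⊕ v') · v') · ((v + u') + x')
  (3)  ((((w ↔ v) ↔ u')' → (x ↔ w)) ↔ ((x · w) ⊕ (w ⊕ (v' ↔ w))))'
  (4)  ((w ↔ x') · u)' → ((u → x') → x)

(1) disagrees with G on (0,0,0,0) (formula → 0, table → 1); rule it out.
(2) disagrees with G on (0,0,0,1) (formula → 0, table → 1); rule it out.
(4) disagrees with G on (0,0,0,0) (formula → 0, table → 1); rule it out.
That leaves (3). Evaluating it on every row reproduces the table of G exactly.

3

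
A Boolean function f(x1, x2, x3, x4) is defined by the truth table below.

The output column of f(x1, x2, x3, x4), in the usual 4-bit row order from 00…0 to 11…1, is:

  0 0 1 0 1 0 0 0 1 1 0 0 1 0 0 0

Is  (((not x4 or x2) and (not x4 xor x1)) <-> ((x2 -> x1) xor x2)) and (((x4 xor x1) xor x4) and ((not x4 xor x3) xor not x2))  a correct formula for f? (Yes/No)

No

Check the formula against f row by row:
  x1=0, x2=0, x3=0, x4=0: formula gives 0, f = 0 ✓
  x1=0, x2=0, x3=0, x4=1: formula gives 0, f = 0 ✓
  x1=0, x2=0, x3=1, x4=0: formula gives 0, but f = 1 ✗
A single disagreement suffices: at (0,0,1,0) they differ, so the formula does not compute f.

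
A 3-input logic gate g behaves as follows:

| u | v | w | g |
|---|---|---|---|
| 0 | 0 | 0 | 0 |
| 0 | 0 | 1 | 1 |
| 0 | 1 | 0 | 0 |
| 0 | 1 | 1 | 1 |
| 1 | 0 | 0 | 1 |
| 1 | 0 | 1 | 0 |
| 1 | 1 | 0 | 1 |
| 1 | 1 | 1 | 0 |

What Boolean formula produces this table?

g=1 on 4 inputs: (0,0,1), (0,1,1), (1,0,0), (1,1,0). Reading each as a conjunction of literals (¬u·¬v·w, ¬u·v·w, u·¬v·¬w, u·v·¬w) and taking the OR gives the canonical DNF.

g(u, v, w) = ((((~u & ~v) & w) | ((~u & v) & w)) | ((u & ~v) & ~w)) | ((u & v) & ~w)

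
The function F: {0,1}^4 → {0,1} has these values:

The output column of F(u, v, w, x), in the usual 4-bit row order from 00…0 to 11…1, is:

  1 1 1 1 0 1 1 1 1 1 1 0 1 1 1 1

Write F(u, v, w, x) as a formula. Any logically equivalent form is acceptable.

The 0-rows are (0,1,0,0), (1,0,1,1). Take each as a conjunction (¬u·v·¬w·¬x, u·¬v·w·x), form their disjunction, and complement — that gives a formula that is 1 everywhere F is.

F(u, v, w, x) = not ((((not u and v) and not w) and not x) or (((u and not v) and w) and x))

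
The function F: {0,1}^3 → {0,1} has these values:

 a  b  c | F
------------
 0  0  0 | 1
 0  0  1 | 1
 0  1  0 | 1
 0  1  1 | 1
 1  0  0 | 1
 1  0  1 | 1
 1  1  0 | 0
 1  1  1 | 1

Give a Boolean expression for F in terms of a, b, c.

F(a, b, c) = not ((a and b) and not c)

Only row (1,1,0) gives 0. So F is 1 everywhere except there — the complement of the minterm a·b·¬c.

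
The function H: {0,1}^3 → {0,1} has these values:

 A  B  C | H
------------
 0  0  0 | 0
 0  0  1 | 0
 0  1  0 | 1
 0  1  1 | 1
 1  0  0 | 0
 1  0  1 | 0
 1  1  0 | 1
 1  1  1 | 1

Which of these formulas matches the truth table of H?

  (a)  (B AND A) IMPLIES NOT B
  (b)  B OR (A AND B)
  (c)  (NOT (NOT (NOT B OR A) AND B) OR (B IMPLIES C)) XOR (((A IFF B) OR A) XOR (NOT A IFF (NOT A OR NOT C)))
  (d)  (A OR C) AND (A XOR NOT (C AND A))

b

(a) fails at (0,0,0): the formula yields 1, H is 0.
(c) fails at (0,0,0): the formula yields 1, H is 0.
(d) fails at (0,0,1): the formula yields 1, H is 0.
That leaves (b). Evaluating it on every row reproduces the table of H exactly.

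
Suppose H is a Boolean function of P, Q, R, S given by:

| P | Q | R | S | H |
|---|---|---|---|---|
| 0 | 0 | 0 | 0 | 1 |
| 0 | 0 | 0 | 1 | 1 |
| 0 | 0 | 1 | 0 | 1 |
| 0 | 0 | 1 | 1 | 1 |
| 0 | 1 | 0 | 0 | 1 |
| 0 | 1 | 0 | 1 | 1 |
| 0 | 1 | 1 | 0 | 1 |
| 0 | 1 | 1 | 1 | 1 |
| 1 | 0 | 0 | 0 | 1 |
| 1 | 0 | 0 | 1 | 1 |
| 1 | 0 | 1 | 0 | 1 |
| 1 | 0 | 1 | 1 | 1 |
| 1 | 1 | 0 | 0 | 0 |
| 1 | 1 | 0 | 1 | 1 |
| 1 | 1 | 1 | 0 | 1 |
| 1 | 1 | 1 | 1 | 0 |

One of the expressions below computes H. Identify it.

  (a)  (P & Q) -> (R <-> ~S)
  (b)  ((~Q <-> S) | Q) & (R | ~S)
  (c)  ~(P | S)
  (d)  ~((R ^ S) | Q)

(b): at (0,0,0,0) it gives 0, but H = 1 — eliminated.
(c): at (0,0,0,1) it gives 0, but H = 1 — eliminated.
(d): at (0,0,0,1) it gives 0, but H = 1 — eliminated.
Only (a) survives; checking it on all 16 rows confirms it matches H.

a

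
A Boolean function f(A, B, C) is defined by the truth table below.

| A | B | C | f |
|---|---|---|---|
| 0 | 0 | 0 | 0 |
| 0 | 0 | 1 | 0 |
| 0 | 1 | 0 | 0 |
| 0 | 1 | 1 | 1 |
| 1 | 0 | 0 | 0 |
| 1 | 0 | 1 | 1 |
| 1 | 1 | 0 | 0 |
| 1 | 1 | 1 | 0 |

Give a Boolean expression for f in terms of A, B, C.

Collect the rows where f=1 — (0,1,1), (1,0,1) — and write one minterm per row: ¬A·B·C, A·¬B·C. Their union (logical OR) reproduces the table exactly.

f(A, B, C) = ((A' · B) · C) + ((A · B') · C)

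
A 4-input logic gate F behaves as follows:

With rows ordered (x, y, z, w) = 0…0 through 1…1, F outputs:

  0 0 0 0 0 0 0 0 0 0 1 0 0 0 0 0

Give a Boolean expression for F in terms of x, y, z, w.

F(x, y, z, w) = ((x and not y) and z) and not w

Only row (1,0,1,0) gives 1. That row's minterm x·¬y·z·¬w is F directly.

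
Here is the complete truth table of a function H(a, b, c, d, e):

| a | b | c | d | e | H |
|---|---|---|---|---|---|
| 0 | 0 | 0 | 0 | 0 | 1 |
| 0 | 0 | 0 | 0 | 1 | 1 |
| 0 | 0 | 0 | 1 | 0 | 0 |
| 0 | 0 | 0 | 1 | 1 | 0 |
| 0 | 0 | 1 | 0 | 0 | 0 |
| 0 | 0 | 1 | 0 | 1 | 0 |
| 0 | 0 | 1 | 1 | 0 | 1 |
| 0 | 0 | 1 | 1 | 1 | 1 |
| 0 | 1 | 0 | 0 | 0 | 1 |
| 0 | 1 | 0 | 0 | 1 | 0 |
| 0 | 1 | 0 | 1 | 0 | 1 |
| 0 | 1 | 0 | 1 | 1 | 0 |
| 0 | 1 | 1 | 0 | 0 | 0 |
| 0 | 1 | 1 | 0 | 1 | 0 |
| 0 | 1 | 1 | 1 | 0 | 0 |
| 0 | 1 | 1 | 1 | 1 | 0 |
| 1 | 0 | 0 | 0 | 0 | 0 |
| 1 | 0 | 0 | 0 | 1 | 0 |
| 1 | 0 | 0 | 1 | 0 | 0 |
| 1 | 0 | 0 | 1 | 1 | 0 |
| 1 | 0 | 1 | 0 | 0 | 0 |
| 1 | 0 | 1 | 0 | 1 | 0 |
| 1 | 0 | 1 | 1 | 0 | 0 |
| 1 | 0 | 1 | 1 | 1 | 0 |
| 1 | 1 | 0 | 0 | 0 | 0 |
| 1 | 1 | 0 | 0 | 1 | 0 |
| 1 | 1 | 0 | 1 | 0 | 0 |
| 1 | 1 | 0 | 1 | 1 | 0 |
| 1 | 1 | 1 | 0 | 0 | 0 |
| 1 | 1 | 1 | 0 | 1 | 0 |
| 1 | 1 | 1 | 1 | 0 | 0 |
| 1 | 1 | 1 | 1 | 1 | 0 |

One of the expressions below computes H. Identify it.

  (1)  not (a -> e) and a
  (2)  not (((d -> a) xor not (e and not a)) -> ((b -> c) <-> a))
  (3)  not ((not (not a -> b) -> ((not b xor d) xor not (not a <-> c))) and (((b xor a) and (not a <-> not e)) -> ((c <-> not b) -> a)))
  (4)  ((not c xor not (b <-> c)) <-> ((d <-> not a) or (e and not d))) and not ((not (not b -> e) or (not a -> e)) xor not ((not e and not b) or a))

3

(1) disagrees with H on (0,0,0,0,0) (formula → 0, table → 1); rule it out.
(2) disagrees with H on (0,0,0,0,0) (formula → 0, table → 1); rule it out.
(4) disagrees with H on (0,0,0,0,0) (formula → 0, table → 1); rule it out.
That leaves (3). Evaluating it on every row reproduces the table of H exactly.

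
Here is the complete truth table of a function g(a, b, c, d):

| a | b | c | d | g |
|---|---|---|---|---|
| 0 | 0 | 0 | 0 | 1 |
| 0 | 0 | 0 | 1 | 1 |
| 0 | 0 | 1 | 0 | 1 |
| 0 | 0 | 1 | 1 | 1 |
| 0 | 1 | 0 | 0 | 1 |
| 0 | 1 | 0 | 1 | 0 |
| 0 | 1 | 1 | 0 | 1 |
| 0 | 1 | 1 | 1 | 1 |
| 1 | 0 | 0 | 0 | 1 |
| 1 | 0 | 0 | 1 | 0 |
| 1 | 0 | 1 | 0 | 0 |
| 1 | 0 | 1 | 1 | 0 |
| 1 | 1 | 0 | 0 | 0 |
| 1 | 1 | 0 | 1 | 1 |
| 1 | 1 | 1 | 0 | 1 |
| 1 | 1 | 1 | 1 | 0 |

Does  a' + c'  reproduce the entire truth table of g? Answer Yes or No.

Test each input against both g and the formula:
  a=0, b=0, c=0, d=0: formula gives 1, g = 1 ✓
  a=0, b=0, c=0, d=1: formula gives 1, g = 1 ✓
  a=0, b=0, c=1, d=0: formula gives 1, g = 1 ✓
  a=0, b=0, c=1, d=1: formula gives 1, g = 1 ✓
  …
  a=0, b=1, c=0, d=1: formula gives 1, but g = 0 ✗
Row (0,1,0,1) is a counterexample, so the formula is not equivalent to g.

No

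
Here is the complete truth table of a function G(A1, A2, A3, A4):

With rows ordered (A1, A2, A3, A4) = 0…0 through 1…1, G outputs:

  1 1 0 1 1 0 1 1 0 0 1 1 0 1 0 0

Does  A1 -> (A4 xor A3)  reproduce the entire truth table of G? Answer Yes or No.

No

Test each input against both G and the formula:
  A1=0, A2=0, A3=0, A4=0: formula gives 1, G = 1 ✓
  A1=0, A2=0, A3=0, A4=1: formula gives 1, G = 1 ✓
  A1=0, A2=0, A3=1, A4=0: formula gives 1, but G = 0 ✗
Row (0,0,1,0) is a counterexample, so the formula is not equivalent to G.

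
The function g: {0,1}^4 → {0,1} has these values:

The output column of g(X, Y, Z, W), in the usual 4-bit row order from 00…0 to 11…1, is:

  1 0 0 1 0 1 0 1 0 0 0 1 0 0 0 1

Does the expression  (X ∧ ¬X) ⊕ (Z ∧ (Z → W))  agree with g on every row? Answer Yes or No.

No

Check the formula against g row by row:
  X=0, Y=0, Z=0, W=0: formula gives 0, but g = 1 ✗
A single disagreement suffices: at (0,0,0,0) they differ, so the formula does not compute g.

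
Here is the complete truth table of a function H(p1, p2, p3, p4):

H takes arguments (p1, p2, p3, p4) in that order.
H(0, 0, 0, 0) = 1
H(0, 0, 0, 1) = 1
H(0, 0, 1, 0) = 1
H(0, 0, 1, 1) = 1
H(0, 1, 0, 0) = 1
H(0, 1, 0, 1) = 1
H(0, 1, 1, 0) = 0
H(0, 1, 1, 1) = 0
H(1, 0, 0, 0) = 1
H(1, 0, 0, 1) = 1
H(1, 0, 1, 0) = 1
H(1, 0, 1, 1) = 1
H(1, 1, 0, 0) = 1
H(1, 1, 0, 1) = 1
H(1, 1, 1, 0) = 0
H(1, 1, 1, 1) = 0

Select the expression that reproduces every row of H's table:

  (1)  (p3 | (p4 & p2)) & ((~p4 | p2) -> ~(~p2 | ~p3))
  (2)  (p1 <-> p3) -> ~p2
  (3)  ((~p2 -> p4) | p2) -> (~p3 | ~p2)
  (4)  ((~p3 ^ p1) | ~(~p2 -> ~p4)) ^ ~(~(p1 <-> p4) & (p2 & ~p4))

3

(1) fails at (0,0,0,0): the formula yields 0, H is 1.
(2) fails at (0,1,0,0): the formula yields 0, H is 1.
(4) fails at (0,0,0,0): the formula yields 0, H is 1.
That leaves (3). Evaluating it on every row reproduces the table of H exactly.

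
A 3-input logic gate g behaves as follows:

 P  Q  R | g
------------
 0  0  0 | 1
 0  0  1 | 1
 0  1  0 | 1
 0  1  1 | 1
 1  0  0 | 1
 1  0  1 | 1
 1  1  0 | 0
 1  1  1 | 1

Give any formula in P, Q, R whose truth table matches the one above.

Only row (1,1,0) gives 0. So g is 1 everywhere except there — the complement of the minterm P·Q·¬R.

g(P, Q, R) = ((P · Q) · R')'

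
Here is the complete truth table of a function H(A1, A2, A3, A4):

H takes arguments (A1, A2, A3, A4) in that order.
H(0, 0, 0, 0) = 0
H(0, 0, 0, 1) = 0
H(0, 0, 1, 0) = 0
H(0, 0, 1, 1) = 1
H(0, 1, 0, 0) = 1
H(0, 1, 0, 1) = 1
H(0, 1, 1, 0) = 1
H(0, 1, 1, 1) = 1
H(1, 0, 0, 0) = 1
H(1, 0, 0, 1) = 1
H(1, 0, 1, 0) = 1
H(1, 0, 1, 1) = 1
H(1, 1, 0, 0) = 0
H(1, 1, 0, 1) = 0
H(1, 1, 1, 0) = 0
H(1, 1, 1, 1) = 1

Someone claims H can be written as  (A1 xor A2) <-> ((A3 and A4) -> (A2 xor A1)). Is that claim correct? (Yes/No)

Yes

Test each input against both H and the formula:
  A1=0, A2=0, A3=0, A4=0: formula gives 0, H = 0 ✓
  A1=0, A2=0, A3=0, A4=1: formula gives 0, H = 0 ✓
  A1=0, A2=0, A3=1, A4=0: formula gives 0, H = 0 ✓
  A1=0, A2=0, A3=1, A4=1: formula gives 1, H = 1 ✓
  …and likewise for the remaining 12 rows.
No disagreement on any input; they are logically equivalent.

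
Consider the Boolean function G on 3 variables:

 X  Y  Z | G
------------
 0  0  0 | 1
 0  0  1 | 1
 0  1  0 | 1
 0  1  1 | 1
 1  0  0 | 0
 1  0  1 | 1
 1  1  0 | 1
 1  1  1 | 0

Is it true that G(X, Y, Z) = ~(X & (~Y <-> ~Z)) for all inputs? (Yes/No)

Yes

Check the formula against G row by row:
  X=0, Y=0, Z=0: formula gives 1, G = 1 ✓
  X=0, Y=0, Z=1: formula gives 1, G = 1 ✓
  X=0, Y=1, Z=0: formula gives 1, G = 1 ✓
  X=0, Y=1, Z=1: formula gives 1, G = 1 ✓
  X=1, Y=0, Z=0: formula gives 0, G = 0 ✓
  … (the remaining 3 rows also agree.)
Every row agrees, so the formula is equivalent.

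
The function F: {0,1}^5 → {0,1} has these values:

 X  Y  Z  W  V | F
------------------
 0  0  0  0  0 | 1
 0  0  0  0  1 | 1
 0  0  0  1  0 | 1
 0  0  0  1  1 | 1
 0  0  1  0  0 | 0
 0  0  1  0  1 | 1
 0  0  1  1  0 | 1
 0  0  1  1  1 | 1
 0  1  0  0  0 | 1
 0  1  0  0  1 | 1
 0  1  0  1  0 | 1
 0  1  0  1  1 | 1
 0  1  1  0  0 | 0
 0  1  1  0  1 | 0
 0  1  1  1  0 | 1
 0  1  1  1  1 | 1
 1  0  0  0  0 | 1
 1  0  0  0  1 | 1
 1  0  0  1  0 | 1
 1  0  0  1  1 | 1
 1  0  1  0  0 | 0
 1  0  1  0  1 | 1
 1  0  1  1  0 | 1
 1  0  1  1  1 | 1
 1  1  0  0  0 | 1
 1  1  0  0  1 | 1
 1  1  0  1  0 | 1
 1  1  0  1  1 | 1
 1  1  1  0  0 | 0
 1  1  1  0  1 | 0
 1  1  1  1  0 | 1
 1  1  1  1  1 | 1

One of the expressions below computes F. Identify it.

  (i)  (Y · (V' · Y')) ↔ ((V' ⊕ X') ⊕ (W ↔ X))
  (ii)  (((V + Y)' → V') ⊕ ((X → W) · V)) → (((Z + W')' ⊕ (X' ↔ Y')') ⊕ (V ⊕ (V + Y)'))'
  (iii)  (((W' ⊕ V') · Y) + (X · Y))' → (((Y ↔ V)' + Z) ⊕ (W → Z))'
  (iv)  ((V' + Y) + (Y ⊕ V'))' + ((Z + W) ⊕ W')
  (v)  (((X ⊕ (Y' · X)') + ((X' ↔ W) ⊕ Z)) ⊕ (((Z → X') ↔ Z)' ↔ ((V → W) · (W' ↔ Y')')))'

(i) fails at (0,0,0,0,0): the formula yields 0, F is 1.
(ii) fails at (0,0,0,0,0): the formula yields 0, F is 1.
(iii) fails at (0,0,0,0,0): the formula yields 0, F is 1.
(v) fails at (0,0,0,0,0): the formula yields 0, F is 1.
That leaves (iv). Evaluating it on every row reproduces the table of F exactly.

iv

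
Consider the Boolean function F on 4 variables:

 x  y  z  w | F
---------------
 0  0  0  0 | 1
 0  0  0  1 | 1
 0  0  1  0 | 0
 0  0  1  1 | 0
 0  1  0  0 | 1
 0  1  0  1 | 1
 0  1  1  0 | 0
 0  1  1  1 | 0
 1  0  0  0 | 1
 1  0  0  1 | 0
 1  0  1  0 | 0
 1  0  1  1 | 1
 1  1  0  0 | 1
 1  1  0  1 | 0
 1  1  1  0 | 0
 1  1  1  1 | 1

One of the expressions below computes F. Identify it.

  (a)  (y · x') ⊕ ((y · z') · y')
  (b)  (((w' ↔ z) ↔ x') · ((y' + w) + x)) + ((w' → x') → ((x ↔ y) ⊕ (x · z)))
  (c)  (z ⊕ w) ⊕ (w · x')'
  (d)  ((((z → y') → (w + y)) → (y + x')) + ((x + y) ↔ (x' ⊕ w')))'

(a) fails at (0,0,0,0): the formula yields 0, F is 1.
(b) fails at (0,0,1,0): the formula yields 1, F is 0.
(d) fails at (0,0,0,0): the formula yields 0, F is 1.
That leaves (c). Evaluating it on every row reproduces the table of F exactly.

c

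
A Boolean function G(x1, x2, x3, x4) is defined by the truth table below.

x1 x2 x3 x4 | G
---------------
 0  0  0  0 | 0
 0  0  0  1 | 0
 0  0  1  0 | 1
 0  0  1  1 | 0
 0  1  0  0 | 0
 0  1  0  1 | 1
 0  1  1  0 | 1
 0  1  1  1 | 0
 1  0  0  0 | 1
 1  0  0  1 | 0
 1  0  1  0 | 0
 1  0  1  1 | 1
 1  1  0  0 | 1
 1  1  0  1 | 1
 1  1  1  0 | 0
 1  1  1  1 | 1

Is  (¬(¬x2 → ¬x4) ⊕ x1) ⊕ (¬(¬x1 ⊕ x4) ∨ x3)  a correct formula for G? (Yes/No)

Test each input against both G and the formula:
  x1=0, x2=0, x3=0, x4=0: formula gives 0, G = 0 ✓
  x1=0, x2=0, x3=0, x4=1: formula gives 0, G = 0 ✓
  x1=0, x2=0, x3=1, x4=0: formula gives 1, G = 1 ✓
  x1=0, x2=0, x3=1, x4=1: formula gives 0, G = 0 ✓
  …
  x1=0, x2=1, x3=1, x4=1: formula gives 1, but G = 0 ✗
A single disagreement suffices: at (0,1,1,1) they differ, so the formula does not compute G.

No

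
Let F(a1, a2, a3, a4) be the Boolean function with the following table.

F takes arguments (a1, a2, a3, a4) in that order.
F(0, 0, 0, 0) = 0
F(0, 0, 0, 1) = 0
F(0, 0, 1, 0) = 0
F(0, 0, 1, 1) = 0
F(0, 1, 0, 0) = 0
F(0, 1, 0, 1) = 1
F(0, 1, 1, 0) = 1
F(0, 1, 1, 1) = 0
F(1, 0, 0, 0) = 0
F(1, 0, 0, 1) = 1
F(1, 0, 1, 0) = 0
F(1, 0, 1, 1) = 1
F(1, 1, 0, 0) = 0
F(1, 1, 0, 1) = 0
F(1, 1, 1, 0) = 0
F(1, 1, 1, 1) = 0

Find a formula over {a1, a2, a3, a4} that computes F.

F(a1, a2, a3, a4) = (((((NOT a1 AND a2) AND NOT a3) AND a4) OR (((NOT a1 AND a2) AND a3) AND NOT a4)) OR (((a1 AND NOT a2) AND NOT a3) AND a4)) OR (((a1 AND NOT a2) AND a3) AND a4)

Collect the rows where F=1 — (0,1,0,1), (0,1,1,0), (1,0,0,1), (1,0,1,1) — and write one minterm per row: ¬a1·a2·¬a3·a4, ¬a1·a2·a3·¬a4, a1·¬a2·¬a3·a4, a1·¬a2·a3·a4. Their union (logical OR) reproduces the table exactly.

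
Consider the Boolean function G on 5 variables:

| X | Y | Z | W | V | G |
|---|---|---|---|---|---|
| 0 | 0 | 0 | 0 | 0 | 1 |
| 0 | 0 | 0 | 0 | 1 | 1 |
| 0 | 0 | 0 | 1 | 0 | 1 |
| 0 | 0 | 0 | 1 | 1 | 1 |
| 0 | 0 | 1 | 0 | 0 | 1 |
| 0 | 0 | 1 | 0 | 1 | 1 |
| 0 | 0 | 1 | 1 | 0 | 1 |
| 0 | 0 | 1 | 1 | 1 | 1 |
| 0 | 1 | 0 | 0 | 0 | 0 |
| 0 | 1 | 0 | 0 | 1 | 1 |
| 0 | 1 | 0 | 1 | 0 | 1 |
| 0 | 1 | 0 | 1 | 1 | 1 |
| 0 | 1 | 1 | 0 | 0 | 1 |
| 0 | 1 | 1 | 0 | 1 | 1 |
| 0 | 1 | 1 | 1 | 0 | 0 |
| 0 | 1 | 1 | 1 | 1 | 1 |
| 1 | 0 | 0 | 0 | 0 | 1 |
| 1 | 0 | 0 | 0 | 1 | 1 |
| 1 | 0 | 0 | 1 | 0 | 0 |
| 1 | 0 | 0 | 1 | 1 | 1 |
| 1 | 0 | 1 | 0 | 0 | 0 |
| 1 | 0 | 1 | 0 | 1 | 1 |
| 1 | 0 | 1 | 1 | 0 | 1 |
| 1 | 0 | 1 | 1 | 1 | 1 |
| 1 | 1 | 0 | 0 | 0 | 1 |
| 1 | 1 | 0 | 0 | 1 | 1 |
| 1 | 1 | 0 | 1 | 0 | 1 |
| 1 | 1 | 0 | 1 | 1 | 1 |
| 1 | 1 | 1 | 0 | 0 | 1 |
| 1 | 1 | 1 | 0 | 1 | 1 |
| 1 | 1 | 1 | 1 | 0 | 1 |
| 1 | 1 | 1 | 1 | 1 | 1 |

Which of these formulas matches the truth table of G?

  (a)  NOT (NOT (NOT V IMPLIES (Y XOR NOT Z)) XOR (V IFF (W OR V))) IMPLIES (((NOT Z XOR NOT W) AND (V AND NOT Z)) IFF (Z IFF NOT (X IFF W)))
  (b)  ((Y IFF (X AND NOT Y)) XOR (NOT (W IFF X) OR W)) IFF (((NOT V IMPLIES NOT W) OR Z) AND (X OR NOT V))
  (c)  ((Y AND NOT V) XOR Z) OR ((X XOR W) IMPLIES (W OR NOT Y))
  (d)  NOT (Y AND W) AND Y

(b) fails at (0,0,0,0,1): the formula yields 0, G is 1.
(c) fails at (0,1,0,0,0): the formula yields 1, G is 0.
(d) fails at (0,0,0,0,0): the formula yields 0, G is 1.
(a) is the remaining candidate, and it agrees with G on all 32 inputs.

a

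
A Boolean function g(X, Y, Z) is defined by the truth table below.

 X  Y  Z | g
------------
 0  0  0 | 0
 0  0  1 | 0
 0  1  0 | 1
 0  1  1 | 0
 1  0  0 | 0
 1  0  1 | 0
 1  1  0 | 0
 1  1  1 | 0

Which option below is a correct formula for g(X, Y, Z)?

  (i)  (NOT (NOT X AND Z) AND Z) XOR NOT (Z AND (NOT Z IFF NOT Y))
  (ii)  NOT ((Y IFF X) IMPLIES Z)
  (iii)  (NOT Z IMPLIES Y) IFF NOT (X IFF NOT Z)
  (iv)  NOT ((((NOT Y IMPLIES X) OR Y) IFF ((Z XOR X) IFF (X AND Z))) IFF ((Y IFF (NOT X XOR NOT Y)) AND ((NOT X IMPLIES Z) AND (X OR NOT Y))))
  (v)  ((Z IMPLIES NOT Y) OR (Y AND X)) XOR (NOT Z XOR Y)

(i): at (0,0,0) it gives 1, but g = 0 — eliminated.
(ii): at (0,0,0) it gives 1, but g = 0 — eliminated.
(iii): at (1,0,0) it gives 1, but g = 0 — eliminated.
(v): at (0,0,1) it gives 1, but g = 0 — eliminated.
That leaves (iv). Evaluating it on every row reproduces the table of g exactly.

iv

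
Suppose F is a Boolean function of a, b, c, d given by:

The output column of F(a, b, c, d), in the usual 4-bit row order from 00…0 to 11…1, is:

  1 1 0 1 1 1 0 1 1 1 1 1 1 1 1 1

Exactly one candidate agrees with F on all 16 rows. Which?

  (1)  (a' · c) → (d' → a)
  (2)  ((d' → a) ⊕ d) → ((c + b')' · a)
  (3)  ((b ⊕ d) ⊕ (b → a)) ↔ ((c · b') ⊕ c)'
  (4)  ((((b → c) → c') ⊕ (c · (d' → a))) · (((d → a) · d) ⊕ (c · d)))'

1

(2): at (0,0,1,0) it gives 1, but F = 0 — eliminated.
(3): at (0,0,0,1) it gives 0, but F = 1 — eliminated.
(4): at (0,0,1,0) it gives 1, but F = 0 — eliminated.
That leaves (1). Evaluating it on every row reproduces the table of F exactly.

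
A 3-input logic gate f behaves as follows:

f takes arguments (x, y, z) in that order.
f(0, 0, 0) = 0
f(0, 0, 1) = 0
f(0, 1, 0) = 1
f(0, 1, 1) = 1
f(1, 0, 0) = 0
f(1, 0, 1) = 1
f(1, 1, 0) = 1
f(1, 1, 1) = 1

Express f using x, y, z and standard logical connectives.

f(x, y, z) = ¬((((¬x ∧ ¬y) ∧ ¬z) ∨ ((¬x ∧ ¬y) ∧ z)) ∨ ((x ∧ ¬y) ∧ ¬z))

The 0-rows are (0,0,0), (0,0,1), (1,0,0). Take each as a conjunction (¬x·¬y·¬z, ¬x·¬y·z, x·¬y·¬z), form their disjunction, and complement — that gives a formula that is 1 everywhere f is.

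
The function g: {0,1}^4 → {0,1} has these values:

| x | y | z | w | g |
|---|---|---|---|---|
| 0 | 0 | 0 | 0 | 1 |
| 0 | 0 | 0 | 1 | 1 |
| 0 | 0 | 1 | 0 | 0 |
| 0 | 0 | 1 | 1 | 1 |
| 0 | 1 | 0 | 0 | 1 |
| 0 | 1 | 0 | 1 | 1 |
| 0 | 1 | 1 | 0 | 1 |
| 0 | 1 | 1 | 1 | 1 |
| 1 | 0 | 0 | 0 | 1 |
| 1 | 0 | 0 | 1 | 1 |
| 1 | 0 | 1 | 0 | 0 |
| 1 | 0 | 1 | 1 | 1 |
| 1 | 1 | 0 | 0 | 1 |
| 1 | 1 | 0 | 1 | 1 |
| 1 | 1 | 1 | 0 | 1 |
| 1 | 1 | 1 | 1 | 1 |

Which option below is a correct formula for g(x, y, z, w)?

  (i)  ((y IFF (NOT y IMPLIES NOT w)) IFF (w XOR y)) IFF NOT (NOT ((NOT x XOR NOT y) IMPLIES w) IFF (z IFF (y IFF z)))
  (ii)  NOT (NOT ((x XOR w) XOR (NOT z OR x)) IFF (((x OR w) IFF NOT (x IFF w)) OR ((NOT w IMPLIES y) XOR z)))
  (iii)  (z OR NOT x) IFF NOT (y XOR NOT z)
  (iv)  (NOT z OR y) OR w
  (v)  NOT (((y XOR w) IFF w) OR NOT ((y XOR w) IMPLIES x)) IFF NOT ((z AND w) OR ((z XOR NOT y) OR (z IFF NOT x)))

(i) fails at (0,0,0,0): the formula yields 0, g is 1.
(ii) fails at (0,0,0,1): the formula yields 0, g is 1.
(iii) fails at (0,0,0,0): the formula yields 0, g is 1.
(v) fails at (0,0,1,0): the formula yields 1, g is 0.
That leaves (iv). Evaluating it on every row reproduces the table of g exactly.

iv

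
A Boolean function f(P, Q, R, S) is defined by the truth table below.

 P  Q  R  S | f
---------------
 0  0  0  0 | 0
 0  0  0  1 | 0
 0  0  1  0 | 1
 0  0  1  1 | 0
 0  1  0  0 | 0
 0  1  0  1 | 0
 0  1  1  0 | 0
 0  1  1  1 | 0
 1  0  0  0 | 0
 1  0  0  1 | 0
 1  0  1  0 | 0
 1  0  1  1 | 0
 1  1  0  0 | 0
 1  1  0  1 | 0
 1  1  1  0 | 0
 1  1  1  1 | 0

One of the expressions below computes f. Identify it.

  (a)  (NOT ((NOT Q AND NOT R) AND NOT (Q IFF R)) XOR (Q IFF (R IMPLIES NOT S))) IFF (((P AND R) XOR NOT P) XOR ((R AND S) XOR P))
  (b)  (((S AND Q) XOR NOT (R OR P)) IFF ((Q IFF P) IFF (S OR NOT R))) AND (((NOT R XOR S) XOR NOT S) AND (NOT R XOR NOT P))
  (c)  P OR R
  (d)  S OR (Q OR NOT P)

(a): at (0,0,0,0) it gives 1, but f = 0 — eliminated.
(c): at (0,0,1,1) it gives 1, but f = 0 — eliminated.
(d): at (0,0,0,0) it gives 1, but f = 0 — eliminated.
That leaves (b). Evaluating it on every row reproduces the table of f exactly.

b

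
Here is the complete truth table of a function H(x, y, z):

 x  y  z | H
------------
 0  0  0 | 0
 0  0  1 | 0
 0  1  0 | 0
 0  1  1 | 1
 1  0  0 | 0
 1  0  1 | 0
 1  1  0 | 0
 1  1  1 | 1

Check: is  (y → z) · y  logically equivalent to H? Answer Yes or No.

Evaluate (y → z) · y on each row and compare to H:
  x=0, y=0, z=0: formula gives 0, H = 0 ✓
  x=0, y=0, z=1: formula gives 0, H = 0 ✓
  x=0, y=1, z=0: formula gives 0, H = 0 ✓
  x=0, y=1, z=1: formula gives 1, H = 1 ✓
  x=1, y=0, z=0: formula gives 0, H = 0 ✓
  … (the remaining 3 rows also agree.)
Every row agrees, so the formula is equivalent.

Yes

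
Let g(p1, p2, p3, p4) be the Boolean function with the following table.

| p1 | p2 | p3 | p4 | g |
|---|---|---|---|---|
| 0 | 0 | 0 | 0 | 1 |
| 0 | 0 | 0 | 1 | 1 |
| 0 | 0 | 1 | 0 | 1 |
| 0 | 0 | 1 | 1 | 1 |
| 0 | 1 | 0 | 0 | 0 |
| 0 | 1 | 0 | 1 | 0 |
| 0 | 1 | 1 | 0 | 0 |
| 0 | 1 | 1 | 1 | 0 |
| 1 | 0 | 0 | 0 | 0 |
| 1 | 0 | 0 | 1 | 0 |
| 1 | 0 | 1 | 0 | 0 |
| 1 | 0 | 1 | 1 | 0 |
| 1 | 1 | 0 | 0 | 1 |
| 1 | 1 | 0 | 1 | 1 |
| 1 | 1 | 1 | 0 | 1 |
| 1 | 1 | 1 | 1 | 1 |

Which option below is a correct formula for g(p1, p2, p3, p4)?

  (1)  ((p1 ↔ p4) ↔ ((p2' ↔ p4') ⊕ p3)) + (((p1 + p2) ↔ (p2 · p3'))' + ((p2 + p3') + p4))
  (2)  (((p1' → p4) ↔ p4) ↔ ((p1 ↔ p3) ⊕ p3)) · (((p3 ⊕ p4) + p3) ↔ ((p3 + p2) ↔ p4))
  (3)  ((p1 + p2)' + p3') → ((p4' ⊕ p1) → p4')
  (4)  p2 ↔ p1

(1) fails at (0,0,1,0): the formula yields 0, g is 1.
(2) fails at (0,0,0,0): the formula yields 0, g is 1.
(3) fails at (0,1,0,0): the formula yields 1, g is 0.
That leaves (4). Evaluating it on every row reproduces the table of g exactly.

4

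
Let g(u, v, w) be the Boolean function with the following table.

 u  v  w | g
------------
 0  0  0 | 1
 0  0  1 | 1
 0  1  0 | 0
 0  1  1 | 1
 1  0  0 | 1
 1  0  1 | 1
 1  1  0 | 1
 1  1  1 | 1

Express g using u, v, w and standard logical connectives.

g is 0 on exactly one input, (0,1,0), whose minterm is ¬u·v·¬w. So g is the negation of that single conjunction.

g(u, v, w) = not ((not u and v) and not w)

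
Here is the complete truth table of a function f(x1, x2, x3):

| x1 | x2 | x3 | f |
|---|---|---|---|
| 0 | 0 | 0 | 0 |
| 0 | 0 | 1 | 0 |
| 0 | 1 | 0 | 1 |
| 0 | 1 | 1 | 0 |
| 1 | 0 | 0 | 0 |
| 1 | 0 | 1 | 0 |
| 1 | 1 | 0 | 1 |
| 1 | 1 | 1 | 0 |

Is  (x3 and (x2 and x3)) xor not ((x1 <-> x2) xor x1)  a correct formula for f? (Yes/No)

Yes

Evaluate (x3 and (x2 and x3)) xor not ((x1 <-> x2) xor x1) on each row and compare to f:
  x1=0, x2=0, x3=0: formula gives 0, f = 0 ✓
  x1=0, x2=0, x3=1: formula gives 0, f = 0 ✓
  x1=0, x2=1, x3=0: formula gives 1, f = 1 ✓
  x1=0, x2=1, x3=1: formula gives 0, f = 0 ✓
  x1=1, x2=0, x3=0: formula gives 0, f = 0 ✓
  …and likewise for the remaining 3 rows.
All 8 rows match — the expression computes f exactly.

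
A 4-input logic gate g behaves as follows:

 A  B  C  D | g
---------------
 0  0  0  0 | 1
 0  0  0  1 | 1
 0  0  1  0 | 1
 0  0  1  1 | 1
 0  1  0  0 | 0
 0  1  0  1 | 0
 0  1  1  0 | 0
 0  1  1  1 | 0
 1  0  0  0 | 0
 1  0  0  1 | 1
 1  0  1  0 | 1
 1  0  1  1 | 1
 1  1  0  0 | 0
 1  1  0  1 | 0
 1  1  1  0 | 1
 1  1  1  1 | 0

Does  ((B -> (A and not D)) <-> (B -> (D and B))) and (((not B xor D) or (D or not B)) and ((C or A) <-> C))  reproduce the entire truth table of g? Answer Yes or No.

No

Check the formula against g row by row:
  A=0, B=0, C=0, D=0: formula gives 1, g = 1 ✓
  A=0, B=0, C=0, D=1: formula gives 1, g = 1 ✓
  A=0, B=0, C=1, D=0: formula gives 1, g = 1 ✓
  A=0, B=0, C=1, D=1: formula gives 1, g = 1 ✓
  …
  A=1, B=0, C=0, D=1: formula gives 0, but g = 1 ✗
Row (1,0,0,1) is a counterexample, so the formula is not equivalent to g.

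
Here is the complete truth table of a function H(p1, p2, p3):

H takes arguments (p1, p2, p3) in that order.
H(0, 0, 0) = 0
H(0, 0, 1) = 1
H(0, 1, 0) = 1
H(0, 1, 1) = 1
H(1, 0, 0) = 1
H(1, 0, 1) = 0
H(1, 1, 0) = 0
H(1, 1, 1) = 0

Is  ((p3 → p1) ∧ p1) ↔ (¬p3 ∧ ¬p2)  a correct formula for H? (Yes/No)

Check the formula against H row by row:
  p1=0, p2=0, p3=0: formula gives 0, H = 0 ✓
  p1=0, p2=0, p3=1: formula gives 1, H = 1 ✓
  p1=0, p2=1, p3=0: formula gives 1, H = 1 ✓
  p1=0, p2=1, p3=1: formula gives 1, H = 1 ✓
  p1=1, p2=0, p3=0: formula gives 1, H = 1 ✓
  … (the remaining 3 rows also agree.)
All 8 rows match — the expression computes H exactly.

Yes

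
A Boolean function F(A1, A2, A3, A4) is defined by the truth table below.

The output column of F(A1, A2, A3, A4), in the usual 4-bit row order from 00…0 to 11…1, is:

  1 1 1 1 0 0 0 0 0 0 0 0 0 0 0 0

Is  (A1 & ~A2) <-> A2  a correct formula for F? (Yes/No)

Yes

Test each input against both F and the formula:
  A1=0, A2=0, A3=0, A4=0: formula gives 1, F = 1 ✓
  A1=0, A2=0, A3=0, A4=1: formula gives 1, F = 1 ✓
  A1=0, A2=0, A3=1, A4=0: formula gives 1, F = 1 ✓
  A1=0, A2=0, A3=1, A4=1: formula gives 1, F = 1 ✓
  … (the remaining 12 rows also agree.)
No disagreement on any input; they are logically equivalent.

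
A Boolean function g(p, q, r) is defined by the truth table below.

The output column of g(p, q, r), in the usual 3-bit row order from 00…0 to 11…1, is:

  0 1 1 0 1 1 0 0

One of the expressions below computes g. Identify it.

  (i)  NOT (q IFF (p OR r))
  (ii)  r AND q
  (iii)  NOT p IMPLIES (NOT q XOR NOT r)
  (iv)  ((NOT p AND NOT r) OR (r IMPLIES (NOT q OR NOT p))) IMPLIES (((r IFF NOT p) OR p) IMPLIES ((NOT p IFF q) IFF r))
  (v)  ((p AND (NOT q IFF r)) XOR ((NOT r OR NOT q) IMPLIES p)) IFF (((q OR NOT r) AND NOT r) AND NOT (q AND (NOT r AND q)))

i

(ii) fails at (0,0,1): the formula yields 0, g is 1.
(iii) fails at (1,1,0): the formula yields 1, g is 0.
(iv) fails at (0,0,0): the formula yields 1, g is 0.
(v) fails at (1,1,0): the formula yields 1, g is 0.
Only (i) survives; checking it on all 8 rows confirms it matches g.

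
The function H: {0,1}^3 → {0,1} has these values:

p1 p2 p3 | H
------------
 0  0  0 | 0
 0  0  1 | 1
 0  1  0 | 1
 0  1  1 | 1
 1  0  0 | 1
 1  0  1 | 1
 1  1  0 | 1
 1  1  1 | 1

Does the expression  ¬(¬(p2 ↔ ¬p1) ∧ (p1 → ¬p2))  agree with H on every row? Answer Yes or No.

No

Test each input against both H and the formula:
  p1=0, p2=0, p3=0: formula gives 0, H = 0 ✓
  p1=0, p2=0, p3=1: formula gives 0, but H = 1 ✗
A single disagreement suffices: at (0,0,1) they differ, so the formula does not compute H.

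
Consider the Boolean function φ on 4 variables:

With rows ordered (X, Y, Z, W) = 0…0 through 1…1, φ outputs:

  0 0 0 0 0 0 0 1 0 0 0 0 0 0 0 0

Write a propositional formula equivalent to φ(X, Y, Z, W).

φ(X, Y, Z, W) = ((~X & Y) & Z) & W

φ is 1 on exactly one input, (0,1,1,1), whose minterm is ¬X·Y·Z·W. So φ is just that conjunction.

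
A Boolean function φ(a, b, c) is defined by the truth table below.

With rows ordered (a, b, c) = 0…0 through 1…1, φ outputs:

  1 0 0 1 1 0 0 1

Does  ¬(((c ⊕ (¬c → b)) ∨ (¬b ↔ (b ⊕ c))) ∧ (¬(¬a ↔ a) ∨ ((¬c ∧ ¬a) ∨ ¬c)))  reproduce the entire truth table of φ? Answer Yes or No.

No

Evaluate ¬(((c ⊕ (¬c → b)) ∨ (¬b ↔ (b ⊕ c))) ∧ (¬(¬a ↔ a) ∨ ((¬c ∧ ¬a) ∨ ¬c))) on each row and compare to φ:
  a=0, b=0, c=0: formula gives 1, φ = 1 ✓
  a=0, b=0, c=1: formula gives 0, φ = 0 ✓
  a=0, b=1, c=0: formula gives 0, φ = 0 ✓
  a=0, b=1, c=1: formula gives 0, but φ = 1 ✗
A single disagreement suffices: at (0,1,1) they differ, so the formula does not compute φ.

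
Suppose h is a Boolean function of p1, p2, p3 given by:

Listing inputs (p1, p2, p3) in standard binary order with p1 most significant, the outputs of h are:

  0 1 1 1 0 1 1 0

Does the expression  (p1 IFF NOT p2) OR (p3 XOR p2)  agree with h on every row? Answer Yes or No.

Evaluate (p1 IFF NOT p2) OR (p3 XOR p2) on each row and compare to h:
  p1=0, p2=0, p3=0: formula gives 0, h = 0 ✓
  p1=0, p2=0, p3=1: formula gives 1, h = 1 ✓
  p1=0, p2=1, p3=0: formula gives 1, h = 1 ✓
  p1=0, p2=1, p3=1: formula gives 1, h = 1 ✓
  p1=1, p2=0, p3=0: formula gives 1, but h = 0 ✗
Row (1,0,0) is a counterexample, so the formula is not equivalent to h.

No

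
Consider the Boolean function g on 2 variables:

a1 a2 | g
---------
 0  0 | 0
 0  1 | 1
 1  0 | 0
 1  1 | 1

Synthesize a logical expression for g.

The output simply equals a2.

g(a1, a2) = a2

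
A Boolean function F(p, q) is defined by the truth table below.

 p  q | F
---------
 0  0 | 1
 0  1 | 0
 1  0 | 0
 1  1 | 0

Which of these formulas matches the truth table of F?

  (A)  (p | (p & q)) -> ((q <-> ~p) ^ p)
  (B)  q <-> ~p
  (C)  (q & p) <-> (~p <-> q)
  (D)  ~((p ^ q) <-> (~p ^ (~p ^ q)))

(A): at (0,1) it gives 1, but F = 0 — eliminated.
(B): at (0,0) it gives 0, but F = 1 — eliminated.
(D): at (0,0) it gives 0, but F = 1 — eliminated.
That leaves (C). Evaluating it on every row reproduces the table of F exactly.

C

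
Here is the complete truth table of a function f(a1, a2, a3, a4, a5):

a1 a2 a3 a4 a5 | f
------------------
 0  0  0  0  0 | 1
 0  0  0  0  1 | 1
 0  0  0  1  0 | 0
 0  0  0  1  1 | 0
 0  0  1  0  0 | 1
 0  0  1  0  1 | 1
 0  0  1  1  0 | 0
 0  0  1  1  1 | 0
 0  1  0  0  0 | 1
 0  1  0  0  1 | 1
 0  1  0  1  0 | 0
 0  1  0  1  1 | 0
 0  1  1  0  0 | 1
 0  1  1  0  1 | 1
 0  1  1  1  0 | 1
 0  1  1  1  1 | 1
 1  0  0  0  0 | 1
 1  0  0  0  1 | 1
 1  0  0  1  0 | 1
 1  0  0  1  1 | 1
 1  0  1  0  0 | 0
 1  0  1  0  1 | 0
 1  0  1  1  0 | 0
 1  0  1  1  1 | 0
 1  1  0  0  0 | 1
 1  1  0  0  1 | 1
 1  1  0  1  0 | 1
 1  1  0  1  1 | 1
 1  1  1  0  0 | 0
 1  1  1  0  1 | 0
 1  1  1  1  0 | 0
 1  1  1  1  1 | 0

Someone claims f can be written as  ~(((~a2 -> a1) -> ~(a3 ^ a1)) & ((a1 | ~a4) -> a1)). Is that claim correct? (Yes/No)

Yes

Test each input against both f and the formula:
  a1=0, a2=0, a3=0, a4=0, a5=0: formula gives 1, f = 1 ✓
  a1=0, a2=0, a3=0, a4=0, a5=1: formula gives 1, f = 1 ✓
  a1=0, a2=0, a3=0, a4=1, a5=0: formula gives 0, f = 0 ✓
  a1=0, a2=0, a3=0, a4=1, a5=1: formula gives 0, f = 0 ✓
  …and likewise for the remaining 28 rows.
All 32 rows match — the expression computes f exactly.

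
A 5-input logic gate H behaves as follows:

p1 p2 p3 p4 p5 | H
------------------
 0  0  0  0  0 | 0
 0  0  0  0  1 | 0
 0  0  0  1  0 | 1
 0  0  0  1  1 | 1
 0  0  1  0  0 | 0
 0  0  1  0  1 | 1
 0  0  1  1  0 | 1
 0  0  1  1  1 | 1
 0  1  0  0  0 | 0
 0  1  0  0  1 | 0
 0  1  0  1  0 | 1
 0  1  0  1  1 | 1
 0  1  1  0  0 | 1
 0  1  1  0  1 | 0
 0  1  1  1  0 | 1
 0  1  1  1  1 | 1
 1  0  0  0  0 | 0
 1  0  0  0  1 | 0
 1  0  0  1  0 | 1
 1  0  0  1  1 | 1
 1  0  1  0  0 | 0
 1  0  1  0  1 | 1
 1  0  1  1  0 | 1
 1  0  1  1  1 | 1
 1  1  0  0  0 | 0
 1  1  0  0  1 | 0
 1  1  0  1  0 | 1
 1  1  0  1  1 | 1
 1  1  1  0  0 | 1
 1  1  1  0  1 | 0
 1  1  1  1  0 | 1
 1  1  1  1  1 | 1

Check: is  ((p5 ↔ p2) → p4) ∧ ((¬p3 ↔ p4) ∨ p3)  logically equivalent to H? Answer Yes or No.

Yes

Evaluate ((p5 ↔ p2) → p4) ∧ ((¬p3 ↔ p4) ∨ p3) on each row and compare to H:
  p1=0, p2=0, p3=0, p4=0, p5=0: formula gives 0, H = 0 ✓
  p1=0, p2=0, p3=0, p4=0, p5=1: formula gives 0, H = 0 ✓
  p1=0, p2=0, p3=0, p4=1, p5=0: formula gives 1, H = 1 ✓
  p1=0, p2=0, p3=0, p4=1, p5=1: formula gives 1, H = 1 ✓
  …and likewise for the remaining 28 rows.
No disagreement on any input; they are logically equivalent.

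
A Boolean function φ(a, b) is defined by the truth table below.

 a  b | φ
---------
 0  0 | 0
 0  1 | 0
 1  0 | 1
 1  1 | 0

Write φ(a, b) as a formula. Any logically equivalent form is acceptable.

φ(a, b) = a · b'

φ is 1 on exactly one input, (1,0), whose minterm is a·¬b. So φ is just that conjunction.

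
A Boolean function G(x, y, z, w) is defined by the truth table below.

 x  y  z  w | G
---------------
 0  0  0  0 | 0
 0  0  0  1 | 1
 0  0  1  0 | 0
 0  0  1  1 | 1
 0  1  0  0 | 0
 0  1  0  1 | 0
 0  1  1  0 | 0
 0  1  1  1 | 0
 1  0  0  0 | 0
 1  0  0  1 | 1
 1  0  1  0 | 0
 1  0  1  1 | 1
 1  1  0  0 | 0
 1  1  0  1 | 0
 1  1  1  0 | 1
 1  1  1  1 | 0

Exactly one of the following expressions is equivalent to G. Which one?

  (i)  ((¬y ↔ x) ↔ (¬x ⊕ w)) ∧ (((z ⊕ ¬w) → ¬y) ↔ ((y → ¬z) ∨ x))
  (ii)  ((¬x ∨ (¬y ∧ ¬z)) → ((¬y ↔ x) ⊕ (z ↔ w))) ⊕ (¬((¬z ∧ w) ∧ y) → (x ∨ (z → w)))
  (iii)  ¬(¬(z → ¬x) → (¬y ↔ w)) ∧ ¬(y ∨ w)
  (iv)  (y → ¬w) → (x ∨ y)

(ii): at (0,0,1,1) it gives 0, but G = 1 — eliminated.
(iii): at (0,0,0,1) it gives 0, but G = 1 — eliminated.
(iv): at (0,0,0,1) it gives 0, but G = 1 — eliminated.
Only (i) survives; checking it on all 16 rows confirms it matches G.

i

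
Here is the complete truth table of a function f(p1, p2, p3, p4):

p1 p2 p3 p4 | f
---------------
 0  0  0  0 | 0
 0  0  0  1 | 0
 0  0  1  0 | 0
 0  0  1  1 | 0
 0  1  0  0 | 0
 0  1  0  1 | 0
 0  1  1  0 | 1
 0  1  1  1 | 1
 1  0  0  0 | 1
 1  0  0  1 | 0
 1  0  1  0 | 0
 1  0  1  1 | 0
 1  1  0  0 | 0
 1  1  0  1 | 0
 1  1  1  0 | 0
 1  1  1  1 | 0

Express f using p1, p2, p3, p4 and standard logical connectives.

The 1-rows are (0,1,1,0), (0,1,1,1), (1,0,0,0). Each contributes one minterm — ¬p1·p2·p3·¬p4; ¬p1·p2·p3·p4; p1·¬p2·¬p3·¬p4 — and their disjunction is a sum-of-products form of f.

f(p1, p2, p3, p4) = ((((¬p1 ∧ p2) ∧ p3) ∧ ¬p4) ∨ (((¬p1 ∧ p2) ∧ p3) ∧ p4)) ∨ (((p1 ∧ ¬p2) ∧ ¬p3) ∧ ¬p4)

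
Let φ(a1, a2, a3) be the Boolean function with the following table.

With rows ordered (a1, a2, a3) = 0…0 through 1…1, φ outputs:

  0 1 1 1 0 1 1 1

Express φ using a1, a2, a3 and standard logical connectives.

φ(a1, a2, a3) = not (((not a1 and not a2) and not a3) or ((a1 and not a2) and not a3))

φ is 0 on only 2 rows — (0,0,0), (1,0,0). Writing each as a minterm (¬a1·¬a2·¬a3, a1·¬a2·¬a3) and OR-ing them characterizes exactly where φ=0, so φ is the negation of that disjunction.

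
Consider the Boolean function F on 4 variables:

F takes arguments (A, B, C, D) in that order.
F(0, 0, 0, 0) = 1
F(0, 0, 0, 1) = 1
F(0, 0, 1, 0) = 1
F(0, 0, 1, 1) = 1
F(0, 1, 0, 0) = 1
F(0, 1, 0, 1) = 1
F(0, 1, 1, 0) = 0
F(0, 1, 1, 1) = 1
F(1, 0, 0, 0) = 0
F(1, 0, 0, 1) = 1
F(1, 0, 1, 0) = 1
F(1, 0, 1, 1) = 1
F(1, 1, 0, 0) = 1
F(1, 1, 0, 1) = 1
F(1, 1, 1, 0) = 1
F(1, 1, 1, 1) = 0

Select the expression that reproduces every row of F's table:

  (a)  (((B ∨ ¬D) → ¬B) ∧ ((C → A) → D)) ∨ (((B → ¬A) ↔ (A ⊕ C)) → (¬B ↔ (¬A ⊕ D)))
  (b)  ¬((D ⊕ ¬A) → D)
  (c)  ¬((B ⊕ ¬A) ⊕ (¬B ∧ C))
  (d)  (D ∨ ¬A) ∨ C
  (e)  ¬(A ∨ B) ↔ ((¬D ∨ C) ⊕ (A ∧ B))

a

(b): at (0,0,0,1) it gives 0, but F = 1 — eliminated.
(c): at (0,0,0,0) it gives 0, but F = 1 — eliminated.
(d): at (0,1,1,0) it gives 1, but F = 0 — eliminated.
(e): at (0,0,0,1) it gives 0, but F = 1 — eliminated.
(a) is the remaining candidate, and it agrees with F on all 16 inputs.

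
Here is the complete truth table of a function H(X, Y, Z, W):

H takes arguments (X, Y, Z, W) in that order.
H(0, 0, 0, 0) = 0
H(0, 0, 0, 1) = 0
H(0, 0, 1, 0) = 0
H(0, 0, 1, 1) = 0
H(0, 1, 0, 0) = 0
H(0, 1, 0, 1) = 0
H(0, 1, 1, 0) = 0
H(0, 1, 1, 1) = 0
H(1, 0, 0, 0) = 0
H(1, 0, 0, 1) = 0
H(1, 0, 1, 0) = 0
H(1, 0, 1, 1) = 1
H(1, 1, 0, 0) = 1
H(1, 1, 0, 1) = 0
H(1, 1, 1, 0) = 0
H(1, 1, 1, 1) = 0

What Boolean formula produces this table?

H=1 on 2 inputs: (1,0,1,1), (1,1,0,0). Reading each as a conjunction of literals (X·¬Y·Z·W, X·Y·¬Z·¬W) and taking the OR gives the canonical DNF.

H(X, Y, Z, W) = (((X & ~Y) & Z) & W) | (((X & Y) & ~Z) & ~W)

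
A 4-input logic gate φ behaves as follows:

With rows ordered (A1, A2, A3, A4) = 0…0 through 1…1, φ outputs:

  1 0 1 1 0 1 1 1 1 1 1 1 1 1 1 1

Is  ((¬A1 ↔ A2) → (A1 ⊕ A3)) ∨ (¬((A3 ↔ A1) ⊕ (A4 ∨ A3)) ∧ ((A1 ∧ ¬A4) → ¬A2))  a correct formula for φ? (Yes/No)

Check the formula against φ row by row:
  A1=0, A2=0, A3=0, A4=0: formula gives 1, φ = 1 ✓
  A1=0, A2=0, A3=0, A4=1: formula gives 1, but φ = 0 ✗
Since they disagree at (0,0,0,1), the expression is not a correct formula for φ.

No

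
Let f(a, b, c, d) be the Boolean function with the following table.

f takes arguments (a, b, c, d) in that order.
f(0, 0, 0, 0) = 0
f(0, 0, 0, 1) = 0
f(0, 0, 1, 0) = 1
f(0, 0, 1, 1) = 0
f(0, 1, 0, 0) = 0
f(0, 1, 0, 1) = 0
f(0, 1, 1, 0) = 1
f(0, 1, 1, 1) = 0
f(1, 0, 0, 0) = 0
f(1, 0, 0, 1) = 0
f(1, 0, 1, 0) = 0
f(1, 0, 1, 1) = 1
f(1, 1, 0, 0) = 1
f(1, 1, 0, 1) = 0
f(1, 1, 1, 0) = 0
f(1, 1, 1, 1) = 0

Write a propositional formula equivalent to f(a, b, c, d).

f(a, b, c, d) = (((((a' · b') · c) · d') + (((a' · b) · c) · d')) + (((a · b') · c) · d)) + (((a · b) · c') · d')

f=1 on 4 inputs: (0,0,1,0), (0,1,1,0), (1,0,1,1), (1,1,0,0). Reading each as a conjunction of literals (¬a·¬b·c·¬d, ¬a·b·c·¬d, a·¬b·c·d, a·b·¬c·¬d) and taking the OR gives the canonical DNF.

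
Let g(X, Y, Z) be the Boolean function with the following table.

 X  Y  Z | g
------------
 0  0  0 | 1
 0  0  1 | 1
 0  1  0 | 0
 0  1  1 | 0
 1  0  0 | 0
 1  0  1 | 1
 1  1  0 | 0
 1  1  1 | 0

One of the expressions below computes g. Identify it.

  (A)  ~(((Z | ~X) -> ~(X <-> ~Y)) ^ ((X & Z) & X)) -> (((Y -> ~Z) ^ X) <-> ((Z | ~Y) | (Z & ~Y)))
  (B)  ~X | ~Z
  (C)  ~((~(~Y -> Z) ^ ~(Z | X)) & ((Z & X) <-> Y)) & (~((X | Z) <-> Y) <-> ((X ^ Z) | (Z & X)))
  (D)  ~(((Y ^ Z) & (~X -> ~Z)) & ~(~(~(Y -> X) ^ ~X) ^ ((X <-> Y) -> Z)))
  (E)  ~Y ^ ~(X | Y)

C

(A) disagrees with g on (1,0,0) (formula → 1, table → 0); rule it out.
(B) disagrees with g on (0,1,0) (formula → 1, table → 0); rule it out.
(D) disagrees with g on (0,1,1) (formula → 1, table → 0); rule it out.
(E) disagrees with g on (0,0,0) (formula → 0, table → 1); rule it out.
(C) is the remaining candidate, and it agrees with g on all 8 inputs.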